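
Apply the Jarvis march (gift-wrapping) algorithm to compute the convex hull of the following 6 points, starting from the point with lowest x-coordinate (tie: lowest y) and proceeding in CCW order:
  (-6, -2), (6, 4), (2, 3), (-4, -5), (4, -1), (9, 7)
Hull (CCW) = [(-6, -2), (-4, -5), (4, -1), (9, 7), (2, 3)]

Jarvis march: at each step, from the current hull vertex p, select the next vertex q as the point such that every other point lies strictly to the left of (or on) the directed line p → q. (Equivalently: for every other point r, the cross product (q − p) × (r − p) ≥ 0.)
Starting point (lowest x, tie lowest y): (-6, -2). Wrap until returning to start. Resulting hull: (-6, -2), (-4, -5), (4, -1), (9, 7), (2, 3).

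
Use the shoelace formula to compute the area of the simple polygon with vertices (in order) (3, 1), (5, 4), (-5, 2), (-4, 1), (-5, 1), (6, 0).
Area = 41/2

Shoelace formula: Area = (1/2) |Σ_i (x_i · y_{i+1} − x_{i+1} · y_i)| (indices mod n). Compute each cross term:
  (3)(4) − (5)(1) = 7
  (5)(2) − (-5)(4) = 30
  (-5)(1) − (-4)(2) = 3
  (-4)(1) − (-5)(1) = 1
  (-5)(0) − (6)(1) = -6
  (6)(1) − (3)(0) = 6
Sum = 41, so (signed) Area = 41/2 = 41/2, |Area| = 41/2.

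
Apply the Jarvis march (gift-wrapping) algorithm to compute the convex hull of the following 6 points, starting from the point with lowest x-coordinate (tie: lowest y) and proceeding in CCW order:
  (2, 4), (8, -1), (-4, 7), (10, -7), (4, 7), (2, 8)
Hull (CCW) = [(-4, 7), (10, -7), (8, -1), (4, 7), (2, 8)]

Jarvis march: at each step, from the current hull vertex p, select the next vertex q as the point such that every other point lies strictly to the left of (or on) the directed line p → q. (Equivalently: for every other point r, the cross product (q − p) × (r − p) ≥ 0.)
Starting point (lowest x, tie lowest y): (-4, 7). Wrap until returning to start. Resulting hull: (-4, 7), (10, -7), (8, -1), (4, 7), (2, 8).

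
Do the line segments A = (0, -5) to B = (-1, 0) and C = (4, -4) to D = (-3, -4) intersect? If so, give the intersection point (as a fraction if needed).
Yes; intersection at (-1/5, -4) (t = 1/5 on AB, s = 3/5 on CD)

Parametrize AB as A + t(B − A) = (0 + -1 t, -5 + 5 t) and CD as C + s(D − C) = (4 + -7 s, -4 + 0 s). Solve the linear system for (t, s). Determinant = -35 ≠ 0, so a unique intersection of the containing lines exists. Solution: t = 1/5, s = 3/5 — both in [0, 1], so the segments cross. Intersection point: (-1/5, -4).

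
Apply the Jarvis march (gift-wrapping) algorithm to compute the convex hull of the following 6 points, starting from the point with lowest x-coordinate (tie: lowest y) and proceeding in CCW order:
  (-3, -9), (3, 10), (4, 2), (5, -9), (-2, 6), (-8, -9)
Hull (CCW) = [(-8, -9), (5, -9), (4, 2), (3, 10), (-2, 6)]

Jarvis march: at each step, from the current hull vertex p, select the next vertex q as the point such that every other point lies strictly to the left of (or on) the directed line p → q. (Equivalently: for every other point r, the cross product (q − p) × (r − p) ≥ 0.)
Starting point (lowest x, tie lowest y): (-8, -9). Wrap until returning to start. Resulting hull: (-8, -9), (5, -9), (4, 2), (3, 10), (-2, 6).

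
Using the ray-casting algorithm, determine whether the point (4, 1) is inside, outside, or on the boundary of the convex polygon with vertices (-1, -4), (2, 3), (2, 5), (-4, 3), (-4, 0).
The point (4, 1) lies strictly outside the polygon

Cast a horizontal ray to the right from the query point and count how many polygon edges it crosses (each edge strictly once or zero times, handled with the usual half-open convention). 
Parity of crossings → even ⇒ outside.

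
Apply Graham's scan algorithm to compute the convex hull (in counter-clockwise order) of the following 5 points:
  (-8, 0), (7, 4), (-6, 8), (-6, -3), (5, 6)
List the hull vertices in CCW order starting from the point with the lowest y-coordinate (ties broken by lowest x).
Hull (CCW) = [(-6, -3), (7, 4), (5, 6), (-6, 8), (-8, 0)]

Graham scan procedure:
  1. Find the pivot p₀ = point with lowest y (tie → lowest x): (-6, -3).
  2. Sort the remaining points by polar angle around p₀.
  3. Walk through sorted points, maintaining a stack; pop the top while the last three entries make a non-left turn (cross product ≤ 0).
  4. Final stack is the convex hull in CCW order: (-6, -3), (7, 4), (5, 6), (-6, 8), (-8, 0).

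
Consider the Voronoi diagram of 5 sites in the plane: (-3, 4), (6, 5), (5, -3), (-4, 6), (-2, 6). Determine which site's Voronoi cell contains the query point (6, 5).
Nearest site = (6, 5)

The Voronoi cell of site s contains exactly those query points closer to s than to any other site. Compute squared distances from q = (6, 5) to each site:
  (6 − 6)² + (5 − 5)² = 0
  (-2 − 6)² + (6 − 5)² = 65
  (5 − 6)² + (-3 − 5)² = 65
  (-3 − 6)² + (4 − 5)² = 82
  (-4 − 6)² + (6 − 5)² = 101
Minimum is attained by (6, 5), so q lies in its Voronoi cell.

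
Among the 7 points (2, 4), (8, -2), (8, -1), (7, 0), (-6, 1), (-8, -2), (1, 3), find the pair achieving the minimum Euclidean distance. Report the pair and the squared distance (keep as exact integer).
Pair = ((8, -2), (8, -1)); squared distance = 1

Compute all C(7, 2) = 21 pairwise squared distances (x_i − x_j)² + (y_i − y_j)². The minimum is 1, attained by the pair ((8, -2), (8, -1)).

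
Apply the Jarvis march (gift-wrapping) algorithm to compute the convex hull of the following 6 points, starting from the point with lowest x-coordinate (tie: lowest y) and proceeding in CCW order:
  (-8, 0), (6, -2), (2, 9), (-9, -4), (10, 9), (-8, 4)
Hull (CCW) = [(-9, -4), (6, -2), (10, 9), (2, 9), (-8, 4)]

Jarvis march: at each step, from the current hull vertex p, select the next vertex q as the point such that every other point lies strictly to the left of (or on) the directed line p → q. (Equivalently: for every other point r, the cross product (q − p) × (r − p) ≥ 0.)
Starting point (lowest x, tie lowest y): (-9, -4). Wrap until returning to start. Resulting hull: (-9, -4), (6, -2), (10, 9), (2, 9), (-8, 4).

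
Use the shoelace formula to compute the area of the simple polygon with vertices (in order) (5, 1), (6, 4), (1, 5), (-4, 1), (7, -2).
Area = 79/2

Shoelace formula: Area = (1/2) |Σ_i (x_i · y_{i+1} − x_{i+1} · y_i)| (indices mod n). Compute each cross term:
  (5)(4) − (6)(1) = 14
  (6)(5) − (1)(4) = 26
  (1)(1) − (-4)(5) = 21
  (-4)(-2) − (7)(1) = 1
  (7)(1) − (5)(-2) = 17
Sum = 79, so (signed) Area = 79/2 = 79/2, |Area| = 79/2.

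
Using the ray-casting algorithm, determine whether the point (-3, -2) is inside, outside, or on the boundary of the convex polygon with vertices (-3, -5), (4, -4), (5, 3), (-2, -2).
The point (-3, -2) lies strictly outside the polygon

Cast a horizontal ray to the right from the query point and count how many polygon edges it crosses (each edge strictly once or zero times, handled with the usual half-open convention). 
Parity of crossings → even ⇒ outside.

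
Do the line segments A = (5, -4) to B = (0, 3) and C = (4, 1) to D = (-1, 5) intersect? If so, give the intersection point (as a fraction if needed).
No (intersection of containing lines falls outside at least one segment)

Parametrize and solve: t = 7/5, s = 6/5. At least one of these is outside [0, 1], so the segments do not intersect.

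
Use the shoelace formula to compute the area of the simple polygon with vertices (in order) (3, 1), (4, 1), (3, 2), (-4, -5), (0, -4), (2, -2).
Area = 29/2

Shoelace formula: Area = (1/2) |Σ_i (x_i · y_{i+1} − x_{i+1} · y_i)| (indices mod n). Compute each cross term:
  (3)(1) − (4)(1) = -1
  (4)(2) − (3)(1) = 5
  (3)(-5) − (-4)(2) = -7
  (-4)(-4) − (0)(-5) = 16
  (0)(-2) − (2)(-4) = 8
  (2)(1) − (3)(-2) = 8
Sum = 29, so (signed) Area = 29/2 = 29/2, |Area| = 29/2.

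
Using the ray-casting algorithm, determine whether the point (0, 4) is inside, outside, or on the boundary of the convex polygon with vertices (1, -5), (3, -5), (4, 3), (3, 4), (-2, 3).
The point (0, 4) lies strictly outside the polygon

Cast a horizontal ray to the right from the query point and count how many polygon edges it crosses (each edge strictly once or zero times, handled with the usual half-open convention). 
Parity of crossings → even ⇒ outside.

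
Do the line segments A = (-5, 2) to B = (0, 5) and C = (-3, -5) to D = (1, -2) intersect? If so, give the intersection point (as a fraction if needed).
No (intersection of containing lines falls outside at least one segment)

Parametrize and solve: t = 34/3, s = 41/3. At least one of these is outside [0, 1], so the segments do not intersect.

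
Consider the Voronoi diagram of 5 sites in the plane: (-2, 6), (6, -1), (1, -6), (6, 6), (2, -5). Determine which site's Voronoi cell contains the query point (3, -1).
Nearest site = (6, -1)

The Voronoi cell of site s contains exactly those query points closer to s than to any other site. Compute squared distances from q = (3, -1) to each site:
  (6 − 3)² + (-1 − -1)² = 9
  (2 − 3)² + (-5 − -1)² = 17
  (1 − 3)² + (-6 − -1)² = 29
  (6 − 3)² + (6 − -1)² = 58
  (-2 − 3)² + (6 − -1)² = 74
Minimum is attained by (6, -1), so q lies in its Voronoi cell.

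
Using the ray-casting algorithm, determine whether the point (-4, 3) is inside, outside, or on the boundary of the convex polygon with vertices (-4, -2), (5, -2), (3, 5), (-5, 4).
The point (-4, 3) lies strictly inside the polygon

Cast a horizontal ray to the right from the query point and count how many polygon edges it crosses (each edge strictly once or zero times, handled with the usual half-open convention). 
Parity of crossings → odd ⇒ inside.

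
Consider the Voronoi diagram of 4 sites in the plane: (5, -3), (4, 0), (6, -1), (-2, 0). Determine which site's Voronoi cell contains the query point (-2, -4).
Nearest site = (-2, 0)

The Voronoi cell of site s contains exactly those query points closer to s than to any other site. Compute squared distances from q = (-2, -4) to each site:
  (-2 − -2)² + (0 − -4)² = 16
  (5 − -2)² + (-3 − -4)² = 50
  (4 − -2)² + (0 − -4)² = 52
  (6 − -2)² + (-1 − -4)² = 73
Minimum is attained by (-2, 0), so q lies in its Voronoi cell.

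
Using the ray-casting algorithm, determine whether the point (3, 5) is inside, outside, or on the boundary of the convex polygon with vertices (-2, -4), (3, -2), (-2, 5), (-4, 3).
The point (3, 5) lies strictly outside the polygon

Cast a horizontal ray to the right from the query point and count how many polygon edges it crosses (each edge strictly once or zero times, handled with the usual half-open convention). 
Parity of crossings → even ⇒ outside.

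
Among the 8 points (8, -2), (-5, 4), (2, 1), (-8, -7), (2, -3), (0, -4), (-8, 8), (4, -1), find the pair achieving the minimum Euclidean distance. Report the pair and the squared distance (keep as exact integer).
Pair = ((2, -3), (0, -4)); squared distance = 5

Compute all C(8, 2) = 28 pairwise squared distances (x_i − x_j)² + (y_i − y_j)². The minimum is 5, attained by the pair ((2, -3), (0, -4)).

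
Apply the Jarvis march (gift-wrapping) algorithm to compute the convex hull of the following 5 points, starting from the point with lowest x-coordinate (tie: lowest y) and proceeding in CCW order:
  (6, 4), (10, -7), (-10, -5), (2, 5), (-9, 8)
Hull (CCW) = [(-10, -5), (10, -7), (6, 4), (-9, 8)]

Jarvis march: at each step, from the current hull vertex p, select the next vertex q as the point such that every other point lies strictly to the left of (or on) the directed line p → q. (Equivalently: for every other point r, the cross product (q − p) × (r − p) ≥ 0.)
Starting point (lowest x, tie lowest y): (-10, -5). Wrap until returning to start. Resulting hull: (-10, -5), (10, -7), (6, 4), (-9, 8).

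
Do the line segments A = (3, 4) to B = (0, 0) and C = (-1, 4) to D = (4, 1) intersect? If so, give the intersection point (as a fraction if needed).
Yes; intersection at (51/29, 68/29) (t = 12/29 on AB, s = 16/29 on CD)

Parametrize AB as A + t(B − A) = (3 + -3 t, 4 + -4 t) and CD as C + s(D − C) = (-1 + 5 s, 4 + -3 s). Solve the linear system for (t, s). Determinant = -29 ≠ 0, so a unique intersection of the containing lines exists. Solution: t = 12/29, s = 16/29 — both in [0, 1], so the segments cross. Intersection point: (51/29, 68/29).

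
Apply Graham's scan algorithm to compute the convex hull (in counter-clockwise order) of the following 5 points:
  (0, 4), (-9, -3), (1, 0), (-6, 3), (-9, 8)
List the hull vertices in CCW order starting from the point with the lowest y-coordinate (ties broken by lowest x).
Hull (CCW) = [(-9, -3), (1, 0), (0, 4), (-9, 8)]

Graham scan procedure:
  1. Find the pivot p₀ = point with lowest y (tie → lowest x): (-9, -3).
  2. Sort the remaining points by polar angle around p₀.
  3. Walk through sorted points, maintaining a stack; pop the top while the last three entries make a non-left turn (cross product ≤ 0).
  4. Final stack is the convex hull in CCW order: (-9, -3), (1, 0), (0, 4), (-9, 8).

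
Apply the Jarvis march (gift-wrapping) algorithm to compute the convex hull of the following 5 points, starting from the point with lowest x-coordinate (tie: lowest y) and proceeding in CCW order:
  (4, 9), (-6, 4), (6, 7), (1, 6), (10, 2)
Hull (CCW) = [(-6, 4), (10, 2), (6, 7), (4, 9)]

Jarvis march: at each step, from the current hull vertex p, select the next vertex q as the point such that every other point lies strictly to the left of (or on) the directed line p → q. (Equivalently: for every other point r, the cross product (q − p) × (r − p) ≥ 0.)
Starting point (lowest x, tie lowest y): (-6, 4). Wrap until returning to start. Resulting hull: (-6, 4), (10, 2), (6, 7), (4, 9).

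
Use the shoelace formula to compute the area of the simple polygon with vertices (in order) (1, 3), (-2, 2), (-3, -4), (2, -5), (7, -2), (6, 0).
Area = 53

Shoelace formula: Area = (1/2) |Σ_i (x_i · y_{i+1} − x_{i+1} · y_i)| (indices mod n). Compute each cross term:
  (1)(2) − (-2)(3) = 8
  (-2)(-4) − (-3)(2) = 14
  (-3)(-5) − (2)(-4) = 23
  (2)(-2) − (7)(-5) = 31
  (7)(0) − (6)(-2) = 12
  (6)(3) − (1)(0) = 18
Sum = 106, so (signed) Area = 106/2 = 53, |Area| = 53.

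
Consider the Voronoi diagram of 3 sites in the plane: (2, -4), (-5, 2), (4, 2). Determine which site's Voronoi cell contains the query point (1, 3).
Nearest site = (4, 2)

The Voronoi cell of site s contains exactly those query points closer to s than to any other site. Compute squared distances from q = (1, 3) to each site:
  (4 − 1)² + (2 − 3)² = 10
  (-5 − 1)² + (2 − 3)² = 37
  (2 − 1)² + (-4 − 3)² = 50
Minimum is attained by (4, 2), so q lies in its Voronoi cell.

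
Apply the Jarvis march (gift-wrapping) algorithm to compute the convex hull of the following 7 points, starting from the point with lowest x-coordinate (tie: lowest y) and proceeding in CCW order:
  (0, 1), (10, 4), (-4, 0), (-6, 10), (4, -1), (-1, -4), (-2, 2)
Hull (CCW) = [(-6, 10), (-4, 0), (-1, -4), (4, -1), (10, 4)]

Jarvis march: at each step, from the current hull vertex p, select the next vertex q as the point such that every other point lies strictly to the left of (or on) the directed line p → q. (Equivalently: for every other point r, the cross product (q − p) × (r − p) ≥ 0.)
Starting point (lowest x, tie lowest y): (-6, 10). Wrap until returning to start. Resulting hull: (-6, 10), (-4, 0), (-1, -4), (4, -1), (10, 4).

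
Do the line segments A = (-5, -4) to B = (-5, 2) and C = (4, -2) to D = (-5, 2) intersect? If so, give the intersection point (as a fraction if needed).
Yes; intersection at (-5, 2) (t = 1 on AB, s = 1 on CD)

Parametrize AB as A + t(B − A) = (-5 + 0 t, -4 + 6 t) and CD as C + s(D − C) = (4 + -9 s, -2 + 4 s). Solve the linear system for (t, s). Determinant = -54 ≠ 0, so a unique intersection of the containing lines exists. Solution: t = 1, s = 1 — both in [0, 1], so the segments cross. Intersection point: (-5, 2).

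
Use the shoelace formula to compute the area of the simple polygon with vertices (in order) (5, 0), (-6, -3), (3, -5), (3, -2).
Area = 43/2

Shoelace formula: Area = (1/2) |Σ_i (x_i · y_{i+1} − x_{i+1} · y_i)| (indices mod n). Compute each cross term:
  (5)(-3) − (-6)(0) = -15
  (-6)(-5) − (3)(-3) = 39
  (3)(-2) − (3)(-5) = 9
  (3)(0) − (5)(-2) = 10
Sum = 43, so (signed) Area = 43/2 = 43/2, |Area| = 43/2.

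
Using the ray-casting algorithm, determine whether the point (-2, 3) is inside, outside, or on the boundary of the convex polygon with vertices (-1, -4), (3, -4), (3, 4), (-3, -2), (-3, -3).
The point (-2, 3) lies strictly outside the polygon

Cast a horizontal ray to the right from the query point and count how many polygon edges it crosses (each edge strictly once or zero times, handled with the usual half-open convention). 
Parity of crossings → even ⇒ outside.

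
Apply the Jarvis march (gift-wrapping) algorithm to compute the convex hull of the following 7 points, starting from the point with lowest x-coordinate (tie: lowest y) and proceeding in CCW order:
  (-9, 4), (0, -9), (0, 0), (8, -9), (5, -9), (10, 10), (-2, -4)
Hull (CCW) = [(-9, 4), (0, -9), (8, -9), (10, 10)]

Jarvis march: at each step, from the current hull vertex p, select the next vertex q as the point such that every other point lies strictly to the left of (or on) the directed line p → q. (Equivalently: for every other point r, the cross product (q − p) × (r − p) ≥ 0.)
Starting point (lowest x, tie lowest y): (-9, 4). Wrap until returning to start. Resulting hull: (-9, 4), (0, -9), (8, -9), (10, 10).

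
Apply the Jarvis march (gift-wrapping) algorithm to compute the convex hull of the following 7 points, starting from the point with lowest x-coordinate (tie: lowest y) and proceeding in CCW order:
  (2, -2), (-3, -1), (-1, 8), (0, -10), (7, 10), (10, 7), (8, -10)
Hull (CCW) = [(-3, -1), (0, -10), (8, -10), (10, 7), (7, 10), (-1, 8)]

Jarvis march: at each step, from the current hull vertex p, select the next vertex q as the point such that every other point lies strictly to the left of (or on) the directed line p → q. (Equivalently: for every other point r, the cross product (q − p) × (r − p) ≥ 0.)
Starting point (lowest x, tie lowest y): (-3, -1). Wrap until returning to start. Resulting hull: (-3, -1), (0, -10), (8, -10), (10, 7), (7, 10), (-1, 8).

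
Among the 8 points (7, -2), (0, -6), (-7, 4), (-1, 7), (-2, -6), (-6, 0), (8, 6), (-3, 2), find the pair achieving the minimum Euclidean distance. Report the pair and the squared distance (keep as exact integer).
Pair = ((0, -6), (-2, -6)); squared distance = 4

Compute all C(8, 2) = 28 pairwise squared distances (x_i − x_j)² + (y_i − y_j)². The minimum is 4, attained by the pair ((0, -6), (-2, -6)).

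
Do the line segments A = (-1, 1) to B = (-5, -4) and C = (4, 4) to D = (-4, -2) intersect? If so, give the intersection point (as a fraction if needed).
Yes; intersection at (-5/2, -7/8) (t = 3/8 on AB, s = 13/16 on CD)

Parametrize AB as A + t(B − A) = (-1 + -4 t, 1 + -5 t) and CD as C + s(D − C) = (4 + -8 s, 4 + -6 s). Solve the linear system for (t, s). Determinant = 16 ≠ 0, so a unique intersection of the containing lines exists. Solution: t = 3/8, s = 13/16 — both in [0, 1], so the segments cross. Intersection point: (-5/2, -7/8).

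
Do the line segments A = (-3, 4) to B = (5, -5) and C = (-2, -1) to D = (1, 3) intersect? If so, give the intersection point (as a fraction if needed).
Yes; intersection at (-25/59, 65/59) (t = 19/59 on AB, s = 31/59 on CD)

Parametrize AB as A + t(B − A) = (-3 + 8 t, 4 + -9 t) and CD as C + s(D − C) = (-2 + 3 s, -1 + 4 s). Solve the linear system for (t, s). Determinant = -59 ≠ 0, so a unique intersection of the containing lines exists. Solution: t = 19/59, s = 31/59 — both in [0, 1], so the segments cross. Intersection point: (-25/59, 65/59).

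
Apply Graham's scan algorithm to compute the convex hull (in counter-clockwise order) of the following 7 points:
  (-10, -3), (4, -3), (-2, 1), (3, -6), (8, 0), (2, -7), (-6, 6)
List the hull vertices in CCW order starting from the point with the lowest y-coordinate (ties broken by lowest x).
Hull (CCW) = [(2, -7), (3, -6), (8, 0), (-6, 6), (-10, -3)]

Graham scan procedure:
  1. Find the pivot p₀ = point with lowest y (tie → lowest x): (2, -7).
  2. Sort the remaining points by polar angle around p₀.
  3. Walk through sorted points, maintaining a stack; pop the top while the last three entries make a non-left turn (cross product ≤ 0).
  4. Final stack is the convex hull in CCW order: (2, -7), (3, -6), (8, 0), (-6, 6), (-10, -3).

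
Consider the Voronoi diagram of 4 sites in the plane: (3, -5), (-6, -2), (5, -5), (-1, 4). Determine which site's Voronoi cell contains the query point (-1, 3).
Nearest site = (-1, 4)

The Voronoi cell of site s contains exactly those query points closer to s than to any other site. Compute squared distances from q = (-1, 3) to each site:
  (-1 − -1)² + (4 − 3)² = 1
  (-6 − -1)² + (-2 − 3)² = 50
  (3 − -1)² + (-5 − 3)² = 80
  (5 − -1)² + (-5 − 3)² = 100
Minimum is attained by (-1, 4), so q lies in its Voronoi cell.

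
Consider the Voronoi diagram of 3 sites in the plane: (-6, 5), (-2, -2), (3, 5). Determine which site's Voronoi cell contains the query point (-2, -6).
Nearest site = (-2, -2)

The Voronoi cell of site s contains exactly those query points closer to s than to any other site. Compute squared distances from q = (-2, -6) to each site:
  (-2 − -2)² + (-2 − -6)² = 16
  (-6 − -2)² + (5 − -6)² = 137
  (3 − -2)² + (5 − -6)² = 146
Minimum is attained by (-2, -2), so q lies in its Voronoi cell.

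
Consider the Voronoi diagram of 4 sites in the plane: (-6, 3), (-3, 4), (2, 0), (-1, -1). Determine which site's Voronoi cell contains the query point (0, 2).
Nearest site = (2, 0)

The Voronoi cell of site s contains exactly those query points closer to s than to any other site. Compute squared distances from q = (0, 2) to each site:
  (2 − 0)² + (0 − 2)² = 8
  (-1 − 0)² + (-1 − 2)² = 10
  (-3 − 0)² + (4 − 2)² = 13
  (-6 − 0)² + (3 − 2)² = 37
Minimum is attained by (2, 0), so q lies in its Voronoi cell.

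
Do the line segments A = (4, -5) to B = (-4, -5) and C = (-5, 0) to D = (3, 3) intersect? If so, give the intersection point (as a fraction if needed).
No (intersection of containing lines falls outside at least one segment)

Parametrize and solve: t = 67/24, s = -5/3. At least one of these is outside [0, 1], so the segments do not intersect.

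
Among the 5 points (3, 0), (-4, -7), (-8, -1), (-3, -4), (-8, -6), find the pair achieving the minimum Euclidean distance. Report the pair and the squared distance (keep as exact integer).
Pair = ((-4, -7), (-3, -4)); squared distance = 10

Compute all C(5, 2) = 10 pairwise squared distances (x_i − x_j)² + (y_i − y_j)². The minimum is 10, attained by the pair ((-4, -7), (-3, -4)).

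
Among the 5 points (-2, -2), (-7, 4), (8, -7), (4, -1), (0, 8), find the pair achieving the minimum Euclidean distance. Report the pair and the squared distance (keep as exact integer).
Pair = ((-2, -2), (4, -1)); squared distance = 37

Compute all C(5, 2) = 10 pairwise squared distances (x_i − x_j)² + (y_i − y_j)². The minimum is 37, attained by the pair ((-2, -2), (4, -1)).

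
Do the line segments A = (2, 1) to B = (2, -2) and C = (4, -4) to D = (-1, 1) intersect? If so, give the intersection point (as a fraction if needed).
Yes; intersection at (2, -2) (t = 1 on AB, s = 2/5 on CD)

Parametrize AB as A + t(B − A) = (2 + 0 t, 1 + -3 t) and CD as C + s(D − C) = (4 + -5 s, -4 + 5 s). Solve the linear system for (t, s). Determinant = 15 ≠ 0, so a unique intersection of the containing lines exists. Solution: t = 1, s = 2/5 — both in [0, 1], so the segments cross. Intersection point: (2, -2).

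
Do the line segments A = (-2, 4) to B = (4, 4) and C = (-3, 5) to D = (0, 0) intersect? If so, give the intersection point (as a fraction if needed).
No (intersection of containing lines falls outside at least one segment)

Parametrize and solve: t = -1/15, s = 1/5. At least one of these is outside [0, 1], so the segments do not intersect.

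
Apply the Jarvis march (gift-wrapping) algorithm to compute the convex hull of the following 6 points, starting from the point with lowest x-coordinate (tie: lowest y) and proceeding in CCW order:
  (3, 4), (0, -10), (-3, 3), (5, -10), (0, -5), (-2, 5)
Hull (CCW) = [(-3, 3), (0, -10), (5, -10), (3, 4), (-2, 5)]

Jarvis march: at each step, from the current hull vertex p, select the next vertex q as the point such that every other point lies strictly to the left of (or on) the directed line p → q. (Equivalently: for every other point r, the cross product (q − p) × (r − p) ≥ 0.)
Starting point (lowest x, tie lowest y): (-3, 3). Wrap until returning to start. Resulting hull: (-3, 3), (0, -10), (5, -10), (3, 4), (-2, 5).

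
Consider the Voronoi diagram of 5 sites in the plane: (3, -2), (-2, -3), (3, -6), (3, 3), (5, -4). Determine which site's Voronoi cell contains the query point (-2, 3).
Nearest site = (3, 3)

The Voronoi cell of site s contains exactly those query points closer to s than to any other site. Compute squared distances from q = (-2, 3) to each site:
  (3 − -2)² + (3 − 3)² = 25
  (-2 − -2)² + (-3 − 3)² = 36
  (3 − -2)² + (-2 − 3)² = 50
  (5 − -2)² + (-4 − 3)² = 98
  (3 − -2)² + (-6 − 3)² = 106
Minimum is attained by (3, 3), so q lies in its Voronoi cell.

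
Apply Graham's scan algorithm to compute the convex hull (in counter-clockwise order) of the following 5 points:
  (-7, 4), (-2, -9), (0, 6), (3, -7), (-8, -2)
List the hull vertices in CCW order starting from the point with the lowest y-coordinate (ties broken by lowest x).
Hull (CCW) = [(-2, -9), (3, -7), (0, 6), (-7, 4), (-8, -2)]

Graham scan procedure:
  1. Find the pivot p₀ = point with lowest y (tie → lowest x): (-2, -9).
  2. Sort the remaining points by polar angle around p₀.
  3. Walk through sorted points, maintaining a stack; pop the top while the last three entries make a non-left turn (cross product ≤ 0).
  4. Final stack is the convex hull in CCW order: (-2, -9), (3, -7), (0, 6), (-7, 4), (-8, -2).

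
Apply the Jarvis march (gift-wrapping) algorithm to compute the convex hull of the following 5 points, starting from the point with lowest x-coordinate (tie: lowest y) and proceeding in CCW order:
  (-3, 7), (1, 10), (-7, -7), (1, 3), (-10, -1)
Hull (CCW) = [(-10, -1), (-7, -7), (1, 3), (1, 10), (-3, 7)]

Jarvis march: at each step, from the current hull vertex p, select the next vertex q as the point such that every other point lies strictly to the left of (or on) the directed line p → q. (Equivalently: for every other point r, the cross product (q − p) × (r − p) ≥ 0.)
Starting point (lowest x, tie lowest y): (-10, -1). Wrap until returning to start. Resulting hull: (-10, -1), (-7, -7), (1, 3), (1, 10), (-3, 7).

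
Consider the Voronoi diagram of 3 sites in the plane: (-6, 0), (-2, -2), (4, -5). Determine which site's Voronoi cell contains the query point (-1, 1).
Nearest site = (-2, -2)

The Voronoi cell of site s contains exactly those query points closer to s than to any other site. Compute squared distances from q = (-1, 1) to each site:
  (-2 − -1)² + (-2 − 1)² = 10
  (-6 − -1)² + (0 − 1)² = 26
  (4 − -1)² + (-5 − 1)² = 61
Minimum is attained by (-2, -2), so q lies in its Voronoi cell.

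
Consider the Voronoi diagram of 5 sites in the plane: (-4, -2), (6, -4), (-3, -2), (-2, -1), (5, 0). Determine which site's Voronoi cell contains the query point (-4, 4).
Nearest site = (-2, -1)

The Voronoi cell of site s contains exactly those query points closer to s than to any other site. Compute squared distances from q = (-4, 4) to each site:
  (-2 − -4)² + (-1 − 4)² = 29
  (-4 − -4)² + (-2 − 4)² = 36
  (-3 − -4)² + (-2 − 4)² = 37
  (5 − -4)² + (0 − 4)² = 97
  (6 − -4)² + (-4 − 4)² = 164
Minimum is attained by (-2, -1), so q lies in its Voronoi cell.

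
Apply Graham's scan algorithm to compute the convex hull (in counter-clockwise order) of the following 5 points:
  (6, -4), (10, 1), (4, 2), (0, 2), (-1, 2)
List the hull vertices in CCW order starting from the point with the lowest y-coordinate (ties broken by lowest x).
Hull (CCW) = [(6, -4), (10, 1), (4, 2), (-1, 2)]

Graham scan procedure:
  1. Find the pivot p₀ = point with lowest y (tie → lowest x): (6, -4).
  2. Sort the remaining points by polar angle around p₀.
  3. Walk through sorted points, maintaining a stack; pop the top while the last three entries make a non-left turn (cross product ≤ 0).
  4. Final stack is the convex hull in CCW order: (6, -4), (10, 1), (4, 2), (-1, 2).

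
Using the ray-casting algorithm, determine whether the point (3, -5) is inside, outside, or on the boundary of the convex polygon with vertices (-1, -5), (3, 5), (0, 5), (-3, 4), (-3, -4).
The point (3, -5) lies strictly outside the polygon

Cast a horizontal ray to the right from the query point and count how many polygon edges it crosses (each edge strictly once or zero times, handled with the usual half-open convention). 
Parity of crossings → even ⇒ outside.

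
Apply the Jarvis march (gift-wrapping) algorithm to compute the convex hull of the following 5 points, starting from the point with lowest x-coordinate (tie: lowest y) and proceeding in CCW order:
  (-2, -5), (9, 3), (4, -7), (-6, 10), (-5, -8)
Hull (CCW) = [(-6, 10), (-5, -8), (4, -7), (9, 3)]

Jarvis march: at each step, from the current hull vertex p, select the next vertex q as the point such that every other point lies strictly to the left of (or on) the directed line p → q. (Equivalently: for every other point r, the cross product (q − p) × (r − p) ≥ 0.)
Starting point (lowest x, tie lowest y): (-6, 10). Wrap until returning to start. Resulting hull: (-6, 10), (-5, -8), (4, -7), (9, 3).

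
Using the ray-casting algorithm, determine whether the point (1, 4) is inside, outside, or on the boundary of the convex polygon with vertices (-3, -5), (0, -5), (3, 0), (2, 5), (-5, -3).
The point (1, 4) lies strictly outside the polygon

Cast a horizontal ray to the right from the query point and count how many polygon edges it crosses (each edge strictly once or zero times, handled with the usual half-open convention). 
Parity of crossings → even ⇒ outside.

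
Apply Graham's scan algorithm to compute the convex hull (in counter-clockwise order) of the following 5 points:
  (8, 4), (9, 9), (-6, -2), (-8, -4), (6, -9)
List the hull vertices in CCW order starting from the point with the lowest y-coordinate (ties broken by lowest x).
Hull (CCW) = [(6, -9), (9, 9), (-6, -2), (-8, -4)]

Graham scan procedure:
  1. Find the pivot p₀ = point with lowest y (tie → lowest x): (6, -9).
  2. Sort the remaining points by polar angle around p₀.
  3. Walk through sorted points, maintaining a stack; pop the top while the last three entries make a non-left turn (cross product ≤ 0).
  4. Final stack is the convex hull in CCW order: (6, -9), (9, 9), (-6, -2), (-8, -4).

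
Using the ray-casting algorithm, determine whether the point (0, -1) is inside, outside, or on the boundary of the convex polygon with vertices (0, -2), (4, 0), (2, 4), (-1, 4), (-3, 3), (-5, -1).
The point (0, -1) lies strictly inside the polygon

Cast a horizontal ray to the right from the query point and count how many polygon edges it crosses (each edge strictly once or zero times, handled with the usual half-open convention). 
Parity of crossings → odd ⇒ inside.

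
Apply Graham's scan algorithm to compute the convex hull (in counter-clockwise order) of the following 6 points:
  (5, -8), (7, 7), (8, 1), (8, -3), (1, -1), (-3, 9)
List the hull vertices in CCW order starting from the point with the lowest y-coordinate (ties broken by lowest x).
Hull (CCW) = [(5, -8), (8, -3), (8, 1), (7, 7), (-3, 9), (1, -1)]

Graham scan procedure:
  1. Find the pivot p₀ = point with lowest y (tie → lowest x): (5, -8).
  2. Sort the remaining points by polar angle around p₀.
  3. Walk through sorted points, maintaining a stack; pop the top while the last three entries make a non-left turn (cross product ≤ 0).
  4. Final stack is the convex hull in CCW order: (5, -8), (8, -3), (8, 1), (7, 7), (-3, 9), (1, -1).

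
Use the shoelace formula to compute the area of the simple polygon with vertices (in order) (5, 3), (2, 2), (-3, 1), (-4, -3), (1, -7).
Area = 47

Shoelace formula: Area = (1/2) |Σ_i (x_i · y_{i+1} − x_{i+1} · y_i)| (indices mod n). Compute each cross term:
  (5)(2) − (2)(3) = 4
  (2)(1) − (-3)(2) = 8
  (-3)(-3) − (-4)(1) = 13
  (-4)(-7) − (1)(-3) = 31
  (1)(3) − (5)(-7) = 38
Sum = 94, so (signed) Area = 94/2 = 47, |Area| = 47.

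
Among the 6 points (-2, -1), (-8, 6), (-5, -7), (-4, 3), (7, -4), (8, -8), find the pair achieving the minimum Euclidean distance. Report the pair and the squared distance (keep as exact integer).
Pair = ((7, -4), (8, -8)); squared distance = 17

Compute all C(6, 2) = 15 pairwise squared distances (x_i − x_j)² + (y_i − y_j)². The minimum is 17, attained by the pair ((7, -4), (8, -8)).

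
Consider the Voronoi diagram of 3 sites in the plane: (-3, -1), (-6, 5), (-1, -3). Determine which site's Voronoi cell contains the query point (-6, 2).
Nearest site = (-6, 5)

The Voronoi cell of site s contains exactly those query points closer to s than to any other site. Compute squared distances from q = (-6, 2) to each site:
  (-6 − -6)² + (5 − 2)² = 9
  (-3 − -6)² + (-1 − 2)² = 18
  (-1 − -6)² + (-3 − 2)² = 50
Minimum is attained by (-6, 5), so q lies in its Voronoi cell.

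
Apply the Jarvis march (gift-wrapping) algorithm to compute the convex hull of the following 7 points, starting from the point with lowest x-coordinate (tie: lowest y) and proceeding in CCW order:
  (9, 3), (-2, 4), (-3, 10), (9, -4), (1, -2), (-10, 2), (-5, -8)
Hull (CCW) = [(-10, 2), (-5, -8), (9, -4), (9, 3), (-3, 10)]

Jarvis march: at each step, from the current hull vertex p, select the next vertex q as the point such that every other point lies strictly to the left of (or on) the directed line p → q. (Equivalently: for every other point r, the cross product (q − p) × (r − p) ≥ 0.)
Starting point (lowest x, tie lowest y): (-10, 2). Wrap until returning to start. Resulting hull: (-10, 2), (-5, -8), (9, -4), (9, 3), (-3, 10).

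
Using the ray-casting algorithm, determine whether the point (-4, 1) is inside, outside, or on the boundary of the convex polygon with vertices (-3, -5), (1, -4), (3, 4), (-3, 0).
The point (-4, 1) lies strictly outside the polygon

Cast a horizontal ray to the right from the query point and count how many polygon edges it crosses (each edge strictly once or zero times, handled with the usual half-open convention). 
Parity of crossings → even ⇒ outside.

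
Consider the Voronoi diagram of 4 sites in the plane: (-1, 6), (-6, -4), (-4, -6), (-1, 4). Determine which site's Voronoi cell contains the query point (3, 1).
Nearest site = (-1, 4)

The Voronoi cell of site s contains exactly those query points closer to s than to any other site. Compute squared distances from q = (3, 1) to each site:
  (-1 − 3)² + (4 − 1)² = 25
  (-1 − 3)² + (6 − 1)² = 41
  (-4 − 3)² + (-6 − 1)² = 98
  (-6 − 3)² + (-4 − 1)² = 106
Minimum is attained by (-1, 4), so q lies in its Voronoi cell.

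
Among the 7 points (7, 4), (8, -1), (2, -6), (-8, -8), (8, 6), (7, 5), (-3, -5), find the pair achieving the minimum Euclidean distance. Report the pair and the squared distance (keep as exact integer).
Pair = ((7, 4), (7, 5)); squared distance = 1

Compute all C(7, 2) = 21 pairwise squared distances (x_i − x_j)² + (y_i − y_j)². The minimum is 1, attained by the pair ((7, 4), (7, 5)).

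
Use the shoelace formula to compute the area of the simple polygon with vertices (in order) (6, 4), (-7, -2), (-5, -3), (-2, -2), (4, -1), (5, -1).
Area = 34

Shoelace formula: Area = (1/2) |Σ_i (x_i · y_{i+1} − x_{i+1} · y_i)| (indices mod n). Compute each cross term:
  (6)(-2) − (-7)(4) = 16
  (-7)(-3) − (-5)(-2) = 11
  (-5)(-2) − (-2)(-3) = 4
  (-2)(-1) − (4)(-2) = 10
  (4)(-1) − (5)(-1) = 1
  (5)(4) − (6)(-1) = 26
Sum = 68, so (signed) Area = 68/2 = 34, |Area| = 34.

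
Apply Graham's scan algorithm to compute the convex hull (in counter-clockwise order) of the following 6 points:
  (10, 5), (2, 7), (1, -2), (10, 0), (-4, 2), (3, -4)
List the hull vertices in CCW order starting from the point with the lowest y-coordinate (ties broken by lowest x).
Hull (CCW) = [(3, -4), (10, 0), (10, 5), (2, 7), (-4, 2)]

Graham scan procedure:
  1. Find the pivot p₀ = point with lowest y (tie → lowest x): (3, -4).
  2. Sort the remaining points by polar angle around p₀.
  3. Walk through sorted points, maintaining a stack; pop the top while the last three entries make a non-left turn (cross product ≤ 0).
  4. Final stack is the convex hull in CCW order: (3, -4), (10, 0), (10, 5), (2, 7), (-4, 2).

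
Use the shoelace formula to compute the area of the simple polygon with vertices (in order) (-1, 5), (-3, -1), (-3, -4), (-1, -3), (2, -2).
Area = 23

Shoelace formula: Area = (1/2) |Σ_i (x_i · y_{i+1} − x_{i+1} · y_i)| (indices mod n). Compute each cross term:
  (-1)(-1) − (-3)(5) = 16
  (-3)(-4) − (-3)(-1) = 9
  (-3)(-3) − (-1)(-4) = 5
  (-1)(-2) − (2)(-3) = 8
  (2)(5) − (-1)(-2) = 8
Sum = 46, so (signed) Area = 46/2 = 23, |Area| = 23.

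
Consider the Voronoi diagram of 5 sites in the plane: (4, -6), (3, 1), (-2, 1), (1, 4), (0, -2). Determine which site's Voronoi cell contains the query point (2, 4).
Nearest site = (1, 4)

The Voronoi cell of site s contains exactly those query points closer to s than to any other site. Compute squared distances from q = (2, 4) to each site:
  (1 − 2)² + (4 − 4)² = 1
  (3 − 2)² + (1 − 4)² = 10
  (-2 − 2)² + (1 − 4)² = 25
  (0 − 2)² + (-2 − 4)² = 40
  (4 − 2)² + (-6 − 4)² = 104
Minimum is attained by (1, 4), so q lies in its Voronoi cell.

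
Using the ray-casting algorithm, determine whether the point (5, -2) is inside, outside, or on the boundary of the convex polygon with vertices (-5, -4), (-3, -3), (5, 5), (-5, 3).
The point (5, -2) lies strictly outside the polygon

Cast a horizontal ray to the right from the query point and count how many polygon edges it crosses (each edge strictly once or zero times, handled with the usual half-open convention). 
Parity of crossings → even ⇒ outside.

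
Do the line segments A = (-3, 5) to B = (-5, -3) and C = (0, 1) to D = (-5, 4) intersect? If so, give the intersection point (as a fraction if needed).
Yes; intersection at (-80/23, 71/23) (t = 11/46 on AB, s = 16/23 on CD)

Parametrize AB as A + t(B − A) = (-3 + -2 t, 5 + -8 t) and CD as C + s(D − C) = (0 + -5 s, 1 + 3 s). Solve the linear system for (t, s). Determinant = 46 ≠ 0, so a unique intersection of the containing lines exists. Solution: t = 11/46, s = 16/23 — both in [0, 1], so the segments cross. Intersection point: (-80/23, 71/23).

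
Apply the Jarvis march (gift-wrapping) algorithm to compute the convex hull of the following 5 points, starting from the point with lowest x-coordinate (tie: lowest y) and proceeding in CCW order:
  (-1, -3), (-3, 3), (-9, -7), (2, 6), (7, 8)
Hull (CCW) = [(-9, -7), (-1, -3), (7, 8), (2, 6), (-3, 3)]

Jarvis march: at each step, from the current hull vertex p, select the next vertex q as the point such that every other point lies strictly to the left of (or on) the directed line p → q. (Equivalently: for every other point r, the cross product (q − p) × (r − p) ≥ 0.)
Starting point (lowest x, tie lowest y): (-9, -7). Wrap until returning to start. Resulting hull: (-9, -7), (-1, -3), (7, 8), (2, 6), (-3, 3).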